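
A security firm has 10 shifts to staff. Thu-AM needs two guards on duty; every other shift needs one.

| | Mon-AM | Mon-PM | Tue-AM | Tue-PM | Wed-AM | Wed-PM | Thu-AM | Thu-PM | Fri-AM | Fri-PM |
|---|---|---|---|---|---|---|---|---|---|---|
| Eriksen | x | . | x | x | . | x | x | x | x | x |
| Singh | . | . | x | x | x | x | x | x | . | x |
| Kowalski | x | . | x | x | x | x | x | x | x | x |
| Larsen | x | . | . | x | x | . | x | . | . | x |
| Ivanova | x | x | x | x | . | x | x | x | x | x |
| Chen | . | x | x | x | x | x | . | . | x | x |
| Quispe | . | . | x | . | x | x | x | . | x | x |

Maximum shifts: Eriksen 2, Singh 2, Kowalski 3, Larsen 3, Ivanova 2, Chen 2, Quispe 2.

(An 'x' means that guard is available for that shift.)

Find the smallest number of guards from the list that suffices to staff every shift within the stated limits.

11 slots to fill and no one can take more than 3, so at least ⌈11/3⌉ = 4 guards are needed.
Any 4 guards together have capacity at most 3+3+2+2 = 10 < 11 slots, so 4 can never suffice.
Eriksen, Singh, Kowalski, Larsen, and Ivanova alone can cover everything: Mon-AM→Eriksen, Mon-PM→Ivanova, Tue-AM→Singh, Tue-PM→Kowalski, Wed-AM→Singh, Wed-PM→Kowalski, Thu-AM→Larsen+Ivanova, Thu-PM→Kowalski, Fri-AM→Eriksen, Fri-PM→Larsen.

5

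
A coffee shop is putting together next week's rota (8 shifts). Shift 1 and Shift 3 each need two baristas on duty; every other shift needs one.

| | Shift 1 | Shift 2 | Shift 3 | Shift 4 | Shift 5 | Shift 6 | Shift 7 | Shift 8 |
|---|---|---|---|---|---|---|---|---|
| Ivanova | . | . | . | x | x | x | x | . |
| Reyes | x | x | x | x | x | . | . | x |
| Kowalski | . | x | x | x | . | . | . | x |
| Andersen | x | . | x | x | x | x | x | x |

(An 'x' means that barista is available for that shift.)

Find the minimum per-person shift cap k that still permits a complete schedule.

3

With 4 baristas and 10 worker-slots to fill, someone must work at least ⌈10/4⌉ = 3 shifts, so k ≥ 3.
k = 3 works: Shift 1→Reyes+Andersen, Shift 2→Reyes, Shift 3→Reyes+Kowalski, Shift 4→Kowalski, Shift 5→Ivanova, Shift 6→Ivanova, Shift 7→Ivanova, Shift 8→Kowalski.
Loads: Ivanova 3, Reyes 3, Kowalski 3, Andersen 1 — all ≤ 3.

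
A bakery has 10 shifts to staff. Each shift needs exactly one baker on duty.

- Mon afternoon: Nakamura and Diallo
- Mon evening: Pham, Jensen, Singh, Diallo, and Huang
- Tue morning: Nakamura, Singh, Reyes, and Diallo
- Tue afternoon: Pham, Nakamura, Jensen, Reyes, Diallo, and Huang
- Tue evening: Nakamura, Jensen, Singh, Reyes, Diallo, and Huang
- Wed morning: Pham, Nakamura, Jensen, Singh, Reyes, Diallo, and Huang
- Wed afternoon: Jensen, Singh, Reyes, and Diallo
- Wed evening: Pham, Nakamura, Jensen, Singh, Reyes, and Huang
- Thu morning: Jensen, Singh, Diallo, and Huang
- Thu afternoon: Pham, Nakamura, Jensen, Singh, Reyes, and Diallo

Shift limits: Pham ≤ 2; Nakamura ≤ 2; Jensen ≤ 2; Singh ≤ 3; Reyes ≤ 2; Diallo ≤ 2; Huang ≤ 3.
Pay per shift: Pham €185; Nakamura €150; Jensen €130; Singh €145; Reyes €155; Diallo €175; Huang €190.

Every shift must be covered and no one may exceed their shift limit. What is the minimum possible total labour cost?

€1480

Picking the cheapest available baker for each shift independently would cost €1335, but that ignores the shift limits.
An optimal schedule: Mon afternoon→Nakamura, Mon evening→Singh, Tue morning→Singh, Tue afternoon→Nakamura, Tue evening→Singh, Wed morning→Diallo, Wed afternoon→Jensen, Wed evening→Reyes, Thu morning→Jensen, Thu afternoon→Reyes.
Total: 150 + 145 + 145 + 150 + 145 + 175 + 130 + 155 + 130 + 155 = €1480.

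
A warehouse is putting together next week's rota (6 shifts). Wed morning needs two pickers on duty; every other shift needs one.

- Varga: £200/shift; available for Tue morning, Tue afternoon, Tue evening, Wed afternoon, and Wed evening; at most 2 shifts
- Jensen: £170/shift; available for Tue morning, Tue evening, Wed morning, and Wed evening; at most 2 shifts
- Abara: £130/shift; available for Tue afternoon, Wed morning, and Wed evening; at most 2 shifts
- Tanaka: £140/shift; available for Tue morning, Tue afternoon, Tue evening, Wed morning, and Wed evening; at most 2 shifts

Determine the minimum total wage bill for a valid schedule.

£1080

Wed afternoon can only be covered by Varga, so that assignment is forced.
Picking the cheapest available picker for each shift independently would cost £1010, but that ignores the shift limits.
An optimal schedule: Tue morning→Tanaka, Tue afternoon→Abara, Tue evening→Tanaka, Wed morning→Abara+Jensen, Wed afternoon→Varga, Wed evening→Jensen.
Total: 140 + 130 + 140 + 130 + 170 + 200 + 170 = £1080.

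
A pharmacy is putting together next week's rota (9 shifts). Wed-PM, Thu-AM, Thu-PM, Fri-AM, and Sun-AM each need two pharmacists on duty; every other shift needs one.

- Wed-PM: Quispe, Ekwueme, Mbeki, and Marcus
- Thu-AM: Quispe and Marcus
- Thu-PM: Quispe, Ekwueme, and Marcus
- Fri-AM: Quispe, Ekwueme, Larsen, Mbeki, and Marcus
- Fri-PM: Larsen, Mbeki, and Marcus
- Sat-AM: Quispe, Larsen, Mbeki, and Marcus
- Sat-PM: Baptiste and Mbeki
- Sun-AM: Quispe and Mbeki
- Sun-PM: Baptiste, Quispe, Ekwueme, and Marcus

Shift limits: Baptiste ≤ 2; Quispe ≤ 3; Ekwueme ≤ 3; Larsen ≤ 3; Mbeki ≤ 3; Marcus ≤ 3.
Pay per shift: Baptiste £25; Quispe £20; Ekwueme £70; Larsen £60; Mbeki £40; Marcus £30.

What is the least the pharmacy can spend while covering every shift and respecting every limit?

£500

Thu-AM can only be covered by Quispe and Marcus, so that assignment is forced.
Sun-AM can only be covered by Quispe and Mbeki, so that assignment is forced.
Picking the cheapest available pharmacist for each shift independently would cost £355, but that ignores the shift limits.
An optimal schedule: Wed-PM→Marcus+Mbeki, Thu-AM→Quispe+Marcus, Thu-PM→Quispe+Marcus, Fri-AM→Mbeki+Larsen, Fri-PM→Larsen, Sat-AM→Larsen, Sat-PM→Baptiste, Sun-AM→Quispe+Mbeki, Sun-PM→Baptiste.
Total: 30 + 40 + 20 + 30 + 20 + 30 + 40 + 60 + 60 + 60 + 25 + 20 + 40 + 25 = £500.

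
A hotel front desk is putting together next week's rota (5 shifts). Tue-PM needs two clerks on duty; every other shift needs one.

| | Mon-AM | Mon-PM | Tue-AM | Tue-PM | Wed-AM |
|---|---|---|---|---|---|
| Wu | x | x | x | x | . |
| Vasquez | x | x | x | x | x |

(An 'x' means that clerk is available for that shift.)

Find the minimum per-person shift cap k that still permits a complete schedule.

With 2 clerks and 6 worker-slots to fill, someone must work at least ⌈6/2⌉ = 3 shifts, so k ≥ 3.
k = 3 works: Mon-AM→Wu, Mon-PM→Wu, Tue-AM→Vasquez, Tue-PM→Wu+Vasquez, Wed-AM→Vasquez.
Loads: Wu 3, Vasquez 3 — all ≤ 3.

3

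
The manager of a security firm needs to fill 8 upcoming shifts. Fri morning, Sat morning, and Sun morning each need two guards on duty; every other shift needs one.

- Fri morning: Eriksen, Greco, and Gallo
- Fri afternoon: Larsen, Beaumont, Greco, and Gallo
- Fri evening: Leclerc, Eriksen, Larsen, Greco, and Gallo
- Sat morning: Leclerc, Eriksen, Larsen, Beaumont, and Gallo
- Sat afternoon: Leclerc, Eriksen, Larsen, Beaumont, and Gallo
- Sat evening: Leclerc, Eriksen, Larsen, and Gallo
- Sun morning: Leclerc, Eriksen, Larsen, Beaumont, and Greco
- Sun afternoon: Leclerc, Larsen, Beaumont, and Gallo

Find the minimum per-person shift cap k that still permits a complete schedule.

2

With 6 guards and 11 worker-slots to fill, someone must work at least ⌈11/6⌉ = 2 shifts, so k ≥ 2.
k = 2 works: Fri morning→Eriksen+Greco, Fri afternoon→Larsen, Fri evening→Eriksen, Sat morning→Beaumont+Gallo, Sat afternoon→Larsen, Sat evening→Leclerc, Sun morning→Beaumont+Greco, Sun afternoon→Leclerc.
Loads: Leclerc 2, Eriksen 2, Larsen 2, Beaumont 2, Greco 2, Gallo 1 — all ≤ 2.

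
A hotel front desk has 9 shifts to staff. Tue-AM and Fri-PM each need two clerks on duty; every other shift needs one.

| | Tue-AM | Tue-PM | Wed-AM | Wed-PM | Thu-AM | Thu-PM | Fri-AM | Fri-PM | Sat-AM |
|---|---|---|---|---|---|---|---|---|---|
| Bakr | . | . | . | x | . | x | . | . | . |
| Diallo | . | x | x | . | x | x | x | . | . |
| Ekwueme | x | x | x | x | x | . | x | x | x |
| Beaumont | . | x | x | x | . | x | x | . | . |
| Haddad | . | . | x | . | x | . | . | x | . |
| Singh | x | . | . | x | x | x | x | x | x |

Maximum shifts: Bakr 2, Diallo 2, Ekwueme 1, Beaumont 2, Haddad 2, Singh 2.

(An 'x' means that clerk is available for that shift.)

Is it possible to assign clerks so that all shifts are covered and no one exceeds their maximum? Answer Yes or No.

Total capacity is 11 and 11 slots are needed, so capacity alone doesn't rule it out.
Shifts {Tue-AM, Fri-PM, Sat-AM} need 5 worker-slots in total, but the clerks available for any of those shifts (Ekwueme, Haddad, and Singh) can supply at most 4 among them. So no valid schedule exists.

No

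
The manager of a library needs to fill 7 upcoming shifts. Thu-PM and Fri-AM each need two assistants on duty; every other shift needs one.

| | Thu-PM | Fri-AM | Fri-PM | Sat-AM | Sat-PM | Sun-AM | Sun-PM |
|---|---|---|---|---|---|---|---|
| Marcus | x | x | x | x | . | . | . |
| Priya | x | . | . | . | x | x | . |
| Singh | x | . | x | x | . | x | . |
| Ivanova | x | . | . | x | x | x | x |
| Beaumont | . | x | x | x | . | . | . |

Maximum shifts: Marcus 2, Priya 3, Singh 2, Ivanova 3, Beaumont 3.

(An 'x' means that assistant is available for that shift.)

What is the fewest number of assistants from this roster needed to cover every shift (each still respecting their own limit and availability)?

9 slots to fill and no one can take more than 3, so at least ⌈9/3⌉ = 3 assistants are needed.
No set of 3 assistants can cover every shift (each such set leaves at least one shift with no one available or exceeds a cap).
Marcus, Priya, Ivanova, and Beaumont alone can cover everything: Thu-PM→Priya+Ivanova, Fri-AM→Marcus+Beaumont, Fri-PM→Marcus, Sat-AM→Ivanova, Sat-PM→Priya, Sun-AM→Priya, Sun-PM→Ivanova.

4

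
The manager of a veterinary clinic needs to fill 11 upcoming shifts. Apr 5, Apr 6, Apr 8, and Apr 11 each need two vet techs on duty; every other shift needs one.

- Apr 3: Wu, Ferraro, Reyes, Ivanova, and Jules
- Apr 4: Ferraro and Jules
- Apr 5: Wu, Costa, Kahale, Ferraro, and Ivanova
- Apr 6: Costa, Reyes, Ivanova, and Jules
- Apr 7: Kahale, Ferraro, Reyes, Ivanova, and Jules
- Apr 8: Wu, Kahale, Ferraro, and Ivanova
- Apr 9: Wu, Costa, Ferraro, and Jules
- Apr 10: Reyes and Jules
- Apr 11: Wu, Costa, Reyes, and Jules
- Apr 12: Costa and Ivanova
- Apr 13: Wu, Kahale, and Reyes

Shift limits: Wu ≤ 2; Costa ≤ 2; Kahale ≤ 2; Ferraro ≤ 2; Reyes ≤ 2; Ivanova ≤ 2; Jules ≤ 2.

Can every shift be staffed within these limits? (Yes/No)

No

Total capacity is 2+2+2+2+2+2+2 = 14 but 15 worker-slots are needed — infeasible.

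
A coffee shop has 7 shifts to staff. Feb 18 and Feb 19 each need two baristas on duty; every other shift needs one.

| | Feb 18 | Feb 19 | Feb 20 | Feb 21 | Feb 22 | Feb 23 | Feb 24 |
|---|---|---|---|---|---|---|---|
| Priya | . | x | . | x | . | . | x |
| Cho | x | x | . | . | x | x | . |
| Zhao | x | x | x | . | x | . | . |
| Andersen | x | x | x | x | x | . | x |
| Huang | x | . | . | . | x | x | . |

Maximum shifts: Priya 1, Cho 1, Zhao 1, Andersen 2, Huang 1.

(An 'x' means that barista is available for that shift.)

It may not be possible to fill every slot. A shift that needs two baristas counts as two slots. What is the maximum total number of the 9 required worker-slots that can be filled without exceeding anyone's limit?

Total capacity across all baristas is 1+1+1+2+1 = 6, and 9 slots are needed, so at most 6 can be filled.
An assignment achieving 6: Feb 18→Andersen+Huang, Feb 20→Zhao, Feb 21→Priya, Feb 23→Cho, Feb 24→Andersen.
Loads: Priya 1/1, Cho 1/1, Zhao 1/1, Andersen 2/2, Huang 1/1.

6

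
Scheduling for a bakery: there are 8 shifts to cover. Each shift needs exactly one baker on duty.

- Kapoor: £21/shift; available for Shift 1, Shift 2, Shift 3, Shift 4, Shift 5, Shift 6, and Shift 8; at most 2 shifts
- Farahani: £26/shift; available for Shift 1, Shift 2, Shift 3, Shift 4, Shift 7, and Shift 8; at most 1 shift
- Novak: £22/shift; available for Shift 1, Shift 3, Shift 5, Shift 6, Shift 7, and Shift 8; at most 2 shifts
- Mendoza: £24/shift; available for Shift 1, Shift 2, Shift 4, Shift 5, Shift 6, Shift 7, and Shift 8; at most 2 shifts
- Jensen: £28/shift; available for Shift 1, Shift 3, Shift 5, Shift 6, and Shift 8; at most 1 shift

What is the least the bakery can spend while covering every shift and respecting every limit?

£188

Picking the cheapest available baker for each shift independently would cost £169, but that ignores the shift limits.
An optimal schedule: Shift 1→Mendoza, Shift 2→Kapoor, Shift 3→Novak, Shift 4→Kapoor, Shift 5→Novak, Shift 6→Mendoza, Shift 7→Farahani, Shift 8→Jensen.
Total: 24 + 21 + 22 + 21 + 22 + 24 + 26 + 28 = £188.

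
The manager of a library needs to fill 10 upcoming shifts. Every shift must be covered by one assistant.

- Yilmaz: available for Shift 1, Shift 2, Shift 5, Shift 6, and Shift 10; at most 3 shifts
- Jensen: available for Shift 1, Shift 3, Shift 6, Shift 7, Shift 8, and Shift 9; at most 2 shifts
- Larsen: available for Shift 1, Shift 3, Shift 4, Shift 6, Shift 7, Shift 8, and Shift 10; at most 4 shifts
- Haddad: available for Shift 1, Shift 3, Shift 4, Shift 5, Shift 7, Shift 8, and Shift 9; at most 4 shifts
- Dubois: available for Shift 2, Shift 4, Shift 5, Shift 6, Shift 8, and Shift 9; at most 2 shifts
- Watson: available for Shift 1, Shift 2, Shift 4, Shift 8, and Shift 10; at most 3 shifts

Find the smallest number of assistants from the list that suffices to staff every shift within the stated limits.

10 slots to fill and no one can take more than 4, so at least ⌈10/4⌉ = 3 assistants are needed.
Yilmaz, Larsen, and Haddad alone can cover everything: Shift 1→Haddad, Shift 2→Yilmaz, Shift 3→Larsen, Shift 4→Larsen, Shift 5→Yilmaz, Shift 6→Yilmaz, Shift 7→Larsen, Shift 8→Haddad, Shift 9→Haddad, Shift 10→Larsen.

3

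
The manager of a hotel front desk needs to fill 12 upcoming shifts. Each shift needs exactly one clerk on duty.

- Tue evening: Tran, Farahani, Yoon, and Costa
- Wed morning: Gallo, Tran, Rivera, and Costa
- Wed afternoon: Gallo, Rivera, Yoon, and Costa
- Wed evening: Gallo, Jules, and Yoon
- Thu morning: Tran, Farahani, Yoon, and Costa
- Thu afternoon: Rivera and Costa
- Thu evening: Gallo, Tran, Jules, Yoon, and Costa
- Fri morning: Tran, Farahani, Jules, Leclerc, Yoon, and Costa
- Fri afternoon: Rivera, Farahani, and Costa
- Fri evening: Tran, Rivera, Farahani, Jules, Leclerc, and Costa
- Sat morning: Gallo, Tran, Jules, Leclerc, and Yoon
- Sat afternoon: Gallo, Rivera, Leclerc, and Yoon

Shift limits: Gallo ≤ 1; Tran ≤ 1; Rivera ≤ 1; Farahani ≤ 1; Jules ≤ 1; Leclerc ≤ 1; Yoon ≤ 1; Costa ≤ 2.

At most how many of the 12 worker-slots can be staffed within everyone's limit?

9

Total capacity across all clerks is 1+1+1+1+1+1+1+2 = 9, and 12 slots are needed, so at most 9 can be filled.
An assignment achieving 9: Tue evening→Tran, Wed morning→Costa, Wed afternoon→Yoon, Wed evening→Gallo, Thu morning→Costa, Thu afternoon→Rivera, Thu evening→Jules, Fri afternoon→Farahani, Sat afternoon→Leclerc.
Loads: Gallo 1/1, Tran 1/1, Rivera 1/1, Farahani 1/1, Jules 1/1, Leclerc 1/1, Yoon 1/1, Costa 2/2.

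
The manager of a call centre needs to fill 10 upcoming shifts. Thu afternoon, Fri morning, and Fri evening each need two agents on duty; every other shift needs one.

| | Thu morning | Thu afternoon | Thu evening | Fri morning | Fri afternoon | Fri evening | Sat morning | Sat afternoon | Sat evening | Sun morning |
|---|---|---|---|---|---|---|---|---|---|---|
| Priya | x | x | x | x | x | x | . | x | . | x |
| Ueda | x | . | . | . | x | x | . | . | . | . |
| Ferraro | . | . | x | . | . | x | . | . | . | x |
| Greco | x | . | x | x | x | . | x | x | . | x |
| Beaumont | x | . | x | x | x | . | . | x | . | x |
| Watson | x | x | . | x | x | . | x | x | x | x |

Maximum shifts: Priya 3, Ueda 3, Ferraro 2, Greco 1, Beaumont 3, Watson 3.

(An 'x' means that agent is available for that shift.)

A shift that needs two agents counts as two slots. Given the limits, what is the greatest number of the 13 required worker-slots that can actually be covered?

Total capacity across all agents is 3+3+2+1+3+3 = 15, and 13 slots are needed, so at most 13 can be filled.
An assignment achieving 13: Thu morning→Ueda, Thu afternoon→Priya+Watson, Thu evening→Priya, Fri morning→Beaumont+Watson, Fri afternoon→Ueda, Fri evening→Priya+Ueda, Sat morning→Greco, Sat afternoon→Beaumont, Sat evening→Watson, Sun morning→Ferraro.
Loads: Priya 3/3, Ueda 3/3, Ferraro 1/2, Greco 1/1, Beaumont 2/3, Watson 3/3.

13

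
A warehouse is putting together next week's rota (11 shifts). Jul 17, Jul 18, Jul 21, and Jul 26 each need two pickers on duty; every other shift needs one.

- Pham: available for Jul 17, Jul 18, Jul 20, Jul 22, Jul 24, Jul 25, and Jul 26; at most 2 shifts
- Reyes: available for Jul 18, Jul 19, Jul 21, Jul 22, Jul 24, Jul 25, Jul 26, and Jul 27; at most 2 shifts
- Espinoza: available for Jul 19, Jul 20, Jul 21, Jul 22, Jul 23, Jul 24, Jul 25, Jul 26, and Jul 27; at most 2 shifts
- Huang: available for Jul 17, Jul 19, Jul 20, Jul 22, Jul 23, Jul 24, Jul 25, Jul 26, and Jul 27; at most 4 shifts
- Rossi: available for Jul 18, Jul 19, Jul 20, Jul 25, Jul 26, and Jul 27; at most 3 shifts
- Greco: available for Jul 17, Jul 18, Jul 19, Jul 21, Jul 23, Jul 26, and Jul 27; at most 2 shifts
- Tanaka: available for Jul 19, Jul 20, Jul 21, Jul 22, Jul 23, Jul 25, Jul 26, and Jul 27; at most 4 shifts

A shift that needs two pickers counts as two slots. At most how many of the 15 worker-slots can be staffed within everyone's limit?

15

Total capacity across all pickers is 2+2+2+4+3+2+4 = 19, and 15 slots are needed, so at most 15 can be filled.
An assignment achieving 15: Jul 17→Pham+Huang, Jul 18→Pham+Reyes, Jul 19→Rossi, Jul 20→Huang, Jul 21→Reyes+Espinoza, Jul 22→Huang, Jul 23→Espinoza, Jul 24→Huang, Jul 25→Rossi, Jul 26→Greco+Tanaka, Jul 27→Rossi.
Loads: Pham 2/2, Reyes 2/2, Espinoza 2/2, Huang 4/4, Rossi 3/3, Greco 1/2, Tanaka 1/4.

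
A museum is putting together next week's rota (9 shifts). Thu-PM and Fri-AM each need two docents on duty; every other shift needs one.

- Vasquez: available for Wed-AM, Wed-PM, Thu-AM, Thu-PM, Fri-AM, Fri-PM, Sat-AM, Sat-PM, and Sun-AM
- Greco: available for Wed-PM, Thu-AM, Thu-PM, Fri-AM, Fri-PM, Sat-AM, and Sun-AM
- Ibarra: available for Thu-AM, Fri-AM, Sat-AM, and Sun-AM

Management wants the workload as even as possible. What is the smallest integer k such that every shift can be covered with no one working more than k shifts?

4

With 3 docents and 11 worker-slots to fill, someone must work at least ⌈11/3⌉ = 4 shifts, so k ≥ 4.
k = 4 works: Wed-AM→Vasquez, Wed-PM→Vasquez, Thu-AM→Greco, Thu-PM→Vasquez+Greco, Fri-AM→Greco+Ibarra, Fri-PM→Greco, Sat-AM→Ibarra, Sat-PM→Vasquez, Sun-AM→Ibarra.
Loads: Vasquez 4, Greco 4, Ibarra 3 — all ≤ 4.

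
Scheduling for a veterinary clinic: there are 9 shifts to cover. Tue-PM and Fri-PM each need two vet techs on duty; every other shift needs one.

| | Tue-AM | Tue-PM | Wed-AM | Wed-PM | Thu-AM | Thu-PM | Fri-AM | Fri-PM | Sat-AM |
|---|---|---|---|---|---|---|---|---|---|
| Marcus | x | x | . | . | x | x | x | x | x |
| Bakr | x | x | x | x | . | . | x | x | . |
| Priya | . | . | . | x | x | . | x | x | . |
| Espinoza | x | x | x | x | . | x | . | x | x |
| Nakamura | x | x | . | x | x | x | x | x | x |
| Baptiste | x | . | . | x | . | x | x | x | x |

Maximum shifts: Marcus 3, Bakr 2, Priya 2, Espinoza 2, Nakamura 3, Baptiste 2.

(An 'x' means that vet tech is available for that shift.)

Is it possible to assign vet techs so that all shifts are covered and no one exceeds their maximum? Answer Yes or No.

Yes

One valid schedule: Tue-AM→Bakr, Tue-PM→Espinoza+Nakamura, Wed-AM→Bakr, Wed-PM→Priya, Thu-AM→Marcus, Thu-PM→Marcus, Fri-AM→Priya, Fri-PM→Espinoza+Nakamura, Sat-AM→Marcus.
Loads: Marcus 3/3, Bakr 2/2, Priya 2/2, Espinoza 2/2, Nakamura 2/3, Baptiste 0/2 — all within limits.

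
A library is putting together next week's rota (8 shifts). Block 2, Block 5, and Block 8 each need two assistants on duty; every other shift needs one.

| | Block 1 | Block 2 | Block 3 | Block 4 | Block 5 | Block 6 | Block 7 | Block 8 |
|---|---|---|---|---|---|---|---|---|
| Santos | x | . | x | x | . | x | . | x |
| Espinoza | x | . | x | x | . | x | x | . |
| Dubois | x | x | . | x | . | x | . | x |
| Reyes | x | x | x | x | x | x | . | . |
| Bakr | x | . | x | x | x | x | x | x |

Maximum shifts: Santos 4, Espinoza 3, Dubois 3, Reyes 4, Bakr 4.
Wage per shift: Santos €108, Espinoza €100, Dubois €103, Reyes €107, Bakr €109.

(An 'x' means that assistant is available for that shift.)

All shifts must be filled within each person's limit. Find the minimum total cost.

€1147

Block 2 can only be covered by Dubois and Reyes, so that assignment is forced.
Block 5 can only be covered by Reyes and Bakr, so that assignment is forced.
Picking the cheapest available assistant for each shift independently would cost €1137, but that ignores the shift limits.
An optimal schedule: Block 1→Espinoza, Block 2→Dubois+Reyes, Block 3→Espinoza, Block 4→Dubois, Block 5→Reyes+Bakr, Block 6→Reyes, Block 7→Espinoza, Block 8→Dubois+Santos.
Total: 100 + 103 + 107 + 100 + 103 + 107 + 109 + 107 + 100 + 103 + 108 = €1147.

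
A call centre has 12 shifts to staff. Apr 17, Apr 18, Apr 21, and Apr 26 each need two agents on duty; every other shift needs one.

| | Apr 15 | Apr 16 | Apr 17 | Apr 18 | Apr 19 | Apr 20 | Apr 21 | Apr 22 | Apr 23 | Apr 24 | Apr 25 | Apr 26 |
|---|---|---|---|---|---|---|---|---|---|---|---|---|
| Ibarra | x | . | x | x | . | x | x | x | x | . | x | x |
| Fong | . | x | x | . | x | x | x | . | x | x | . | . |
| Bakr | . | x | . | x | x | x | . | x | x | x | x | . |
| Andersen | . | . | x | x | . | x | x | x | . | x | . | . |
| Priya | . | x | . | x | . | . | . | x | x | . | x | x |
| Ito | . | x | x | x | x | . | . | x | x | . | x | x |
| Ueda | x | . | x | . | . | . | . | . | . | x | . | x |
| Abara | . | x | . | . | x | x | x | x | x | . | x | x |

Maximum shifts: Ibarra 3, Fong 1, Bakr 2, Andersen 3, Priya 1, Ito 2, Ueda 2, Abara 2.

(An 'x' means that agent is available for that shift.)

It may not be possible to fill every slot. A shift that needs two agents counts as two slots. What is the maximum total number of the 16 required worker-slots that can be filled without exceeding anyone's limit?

16

Total capacity across all agents is 3+1+2+3+1+2+2+2 = 16, and 16 slots are needed, so at most 16 can be filled.
An assignment achieving 16: Apr 15→Ibarra, Apr 16→Bakr, Apr 17→Ibarra+Ueda, Apr 18→Andersen+Priya, Apr 19→Fong, Apr 20→Andersen, Apr 21→Ibarra+Andersen, Apr 22→Abara, Apr 23→Abara, Apr 24→Bakr, Apr 25→Ito, Apr 26→Ito+Ueda.
Loads: Ibarra 3/3, Fong 1/1, Bakr 2/2, Andersen 3/3, Priya 1/1, Ito 2/2, Ueda 2/2, Abara 2/2.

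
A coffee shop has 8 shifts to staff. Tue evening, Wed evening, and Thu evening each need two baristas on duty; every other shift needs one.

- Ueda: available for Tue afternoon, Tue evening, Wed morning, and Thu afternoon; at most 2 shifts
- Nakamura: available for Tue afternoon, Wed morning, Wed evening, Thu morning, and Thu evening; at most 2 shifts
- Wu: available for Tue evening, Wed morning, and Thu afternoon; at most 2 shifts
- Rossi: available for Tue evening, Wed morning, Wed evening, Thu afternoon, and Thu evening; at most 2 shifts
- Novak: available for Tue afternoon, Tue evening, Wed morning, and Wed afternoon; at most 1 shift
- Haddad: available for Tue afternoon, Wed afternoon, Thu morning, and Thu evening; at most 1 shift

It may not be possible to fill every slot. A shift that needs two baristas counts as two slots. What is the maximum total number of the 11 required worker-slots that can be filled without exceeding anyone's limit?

10

Total capacity across all baristas is 2+2+2+2+1+1 = 10, and 11 slots are needed, so at most 10 can be filled.
An assignment achieving 10: Tue afternoon→Ueda, Tue evening→Wu, Wed morning→Wu, Wed afternoon→Novak, Wed evening→Nakamura+Rossi, Thu morning→Nakamura, Thu afternoon→Ueda, Thu evening→Rossi+Haddad.
Loads: Ueda 2/2, Nakamura 2/2, Wu 2/2, Rossi 2/2, Novak 1/1, Haddad 1/1.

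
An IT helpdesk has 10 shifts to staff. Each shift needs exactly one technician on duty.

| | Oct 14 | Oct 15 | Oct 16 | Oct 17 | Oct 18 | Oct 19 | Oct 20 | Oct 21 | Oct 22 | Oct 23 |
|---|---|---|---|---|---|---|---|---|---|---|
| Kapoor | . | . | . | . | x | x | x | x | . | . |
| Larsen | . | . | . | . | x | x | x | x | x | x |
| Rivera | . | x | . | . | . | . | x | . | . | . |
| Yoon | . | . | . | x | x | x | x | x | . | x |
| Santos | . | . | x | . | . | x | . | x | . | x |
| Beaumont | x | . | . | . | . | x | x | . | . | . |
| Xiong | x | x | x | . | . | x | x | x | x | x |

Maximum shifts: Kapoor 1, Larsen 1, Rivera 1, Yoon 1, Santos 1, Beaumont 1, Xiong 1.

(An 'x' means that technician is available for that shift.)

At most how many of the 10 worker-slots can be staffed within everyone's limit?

Total capacity across all technicians is 1+1+1+1+1+1+1 = 7, and 10 slots are needed, so at most 7 can be filled.
An assignment achieving 7: Oct 14→Beaumont, Oct 15→Rivera, Oct 16→Santos, Oct 17→Yoon, Oct 18→Kapoor, Oct 22→Larsen, Oct 23→Xiong.
Loads: Kapoor 1/1, Larsen 1/1, Rivera 1/1, Yoon 1/1, Santos 1/1, Beaumont 1/1, Xiong 1/1.

7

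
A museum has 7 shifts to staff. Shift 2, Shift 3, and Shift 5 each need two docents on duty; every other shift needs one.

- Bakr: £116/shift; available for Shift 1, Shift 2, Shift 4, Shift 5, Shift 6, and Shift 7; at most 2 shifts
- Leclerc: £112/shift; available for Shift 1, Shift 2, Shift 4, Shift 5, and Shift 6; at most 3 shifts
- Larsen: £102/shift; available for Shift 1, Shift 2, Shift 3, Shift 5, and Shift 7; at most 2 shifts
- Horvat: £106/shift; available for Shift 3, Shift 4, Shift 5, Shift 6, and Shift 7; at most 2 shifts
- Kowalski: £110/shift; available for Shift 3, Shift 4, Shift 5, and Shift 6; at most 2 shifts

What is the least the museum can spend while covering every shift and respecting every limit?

Picking the cheapest available docent for each shift independently would cost £1046, but that ignores the shift limits.
An optimal schedule: Shift 1→Larsen, Shift 2→Larsen+Leclerc, Shift 3→Horvat+Kowalski, Shift 4→Kowalski, Shift 5→Leclerc+Bakr, Shift 6→Leclerc, Shift 7→Horvat.
Total: 102 + 102 + 112 + 106 + 110 + 110 + 112 + 116 + 112 + 106 = £1088.

£1088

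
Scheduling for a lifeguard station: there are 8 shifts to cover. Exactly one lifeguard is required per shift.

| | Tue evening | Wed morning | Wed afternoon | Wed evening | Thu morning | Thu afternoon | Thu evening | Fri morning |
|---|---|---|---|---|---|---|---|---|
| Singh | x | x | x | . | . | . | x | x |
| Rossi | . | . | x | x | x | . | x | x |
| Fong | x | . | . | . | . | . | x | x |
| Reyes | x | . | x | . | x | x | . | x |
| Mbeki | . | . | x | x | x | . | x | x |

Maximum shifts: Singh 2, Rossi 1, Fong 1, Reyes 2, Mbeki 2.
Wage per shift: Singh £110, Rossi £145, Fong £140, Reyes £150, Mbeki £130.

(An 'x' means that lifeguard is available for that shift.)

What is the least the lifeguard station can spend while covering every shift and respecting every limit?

Wed morning can only be covered by Singh, so that assignment is forced.
Thu afternoon can only be covered by Reyes, so that assignment is forced.
Picking the cheapest available lifeguard for each shift independently would cost £960, but that ignores the shift limits.
An optimal schedule: Tue evening→Singh, Wed morning→Singh, Wed afternoon→Mbeki, Wed evening→Rossi, Thu morning→Reyes, Thu afternoon→Reyes, Thu evening→Fong, Fri morning→Mbeki.
Total: 110 + 110 + 130 + 145 + 150 + 150 + 140 + 130 = £1065.

£1065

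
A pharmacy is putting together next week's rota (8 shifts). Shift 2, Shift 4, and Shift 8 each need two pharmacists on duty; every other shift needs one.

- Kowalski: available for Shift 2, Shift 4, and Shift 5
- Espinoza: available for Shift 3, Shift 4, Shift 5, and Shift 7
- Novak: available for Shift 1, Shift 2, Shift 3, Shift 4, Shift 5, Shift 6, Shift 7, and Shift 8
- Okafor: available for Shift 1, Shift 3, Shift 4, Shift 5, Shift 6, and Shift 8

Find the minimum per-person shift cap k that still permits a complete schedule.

3

With 4 pharmacists and 11 worker-slots to fill, someone must work at least ⌈11/4⌉ = 3 shifts, so k ≥ 3.
k = 3 works: Shift 1→Novak, Shift 2→Kowalski+Novak, Shift 3→Espinoza, Shift 4→Kowalski+Espinoza, Shift 5→Kowalski, Shift 6→Okafor, Shift 7→Espinoza, Shift 8→Novak+Okafor.
Loads: Kowalski 3, Espinoza 3, Novak 3, Okafor 2 — all ≤ 3.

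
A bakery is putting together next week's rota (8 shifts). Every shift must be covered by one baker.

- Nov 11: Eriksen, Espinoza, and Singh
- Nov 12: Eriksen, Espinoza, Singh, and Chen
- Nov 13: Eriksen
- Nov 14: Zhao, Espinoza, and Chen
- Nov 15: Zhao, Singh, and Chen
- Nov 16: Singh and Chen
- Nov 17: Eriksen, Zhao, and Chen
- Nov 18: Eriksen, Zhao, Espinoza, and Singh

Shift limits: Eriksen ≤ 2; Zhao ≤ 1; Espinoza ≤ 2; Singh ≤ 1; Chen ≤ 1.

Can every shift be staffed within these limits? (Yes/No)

Total capacity is 2+1+2+1+1 = 7 but 8 worker-slots are needed — infeasible.

No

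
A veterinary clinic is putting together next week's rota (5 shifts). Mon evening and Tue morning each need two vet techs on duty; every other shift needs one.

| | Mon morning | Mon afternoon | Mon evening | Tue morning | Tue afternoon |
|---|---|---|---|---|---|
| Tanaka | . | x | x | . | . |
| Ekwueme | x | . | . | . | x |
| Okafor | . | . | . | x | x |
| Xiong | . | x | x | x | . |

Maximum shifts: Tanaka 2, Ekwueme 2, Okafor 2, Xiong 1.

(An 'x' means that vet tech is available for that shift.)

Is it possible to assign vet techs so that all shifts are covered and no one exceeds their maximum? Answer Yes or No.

No

Total capacity is 7 and 7 slots are needed, so capacity alone doesn't rule it out.
Shifts {Mon evening, Tue morning} need 4 worker-slots in total, but the vet techs available for any of those shifts (Tanaka, Okafor, and Xiong) can supply at most 3 among them. So no valid schedule exists.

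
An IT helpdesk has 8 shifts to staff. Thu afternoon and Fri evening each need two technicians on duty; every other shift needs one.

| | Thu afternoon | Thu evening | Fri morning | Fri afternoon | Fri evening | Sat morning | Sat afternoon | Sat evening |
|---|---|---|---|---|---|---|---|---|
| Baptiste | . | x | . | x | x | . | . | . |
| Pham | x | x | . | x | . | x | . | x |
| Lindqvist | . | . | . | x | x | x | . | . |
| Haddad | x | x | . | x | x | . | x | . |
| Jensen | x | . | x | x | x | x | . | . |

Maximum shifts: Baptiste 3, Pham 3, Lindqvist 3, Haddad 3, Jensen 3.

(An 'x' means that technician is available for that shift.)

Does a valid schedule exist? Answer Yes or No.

Fri morning can only be covered by Jensen, so that assignment is forced.
Sat afternoon can only be covered by Haddad, so that assignment is forced.
Sat evening can only be covered by Pham, so that assignment is forced.
One valid schedule: Thu afternoon→Pham+Haddad, Thu evening→Baptiste, Fri morning→Jensen, Fri afternoon→Baptiste, Fri evening→Baptiste+Lindqvist, Sat morning→Pham, Sat afternoon→Haddad, Sat evening→Pham.
Loads: Baptiste 3/3, Pham 3/3, Lindqvist 1/3, Haddad 2/3, Jensen 1/3 — all within limits.

Yes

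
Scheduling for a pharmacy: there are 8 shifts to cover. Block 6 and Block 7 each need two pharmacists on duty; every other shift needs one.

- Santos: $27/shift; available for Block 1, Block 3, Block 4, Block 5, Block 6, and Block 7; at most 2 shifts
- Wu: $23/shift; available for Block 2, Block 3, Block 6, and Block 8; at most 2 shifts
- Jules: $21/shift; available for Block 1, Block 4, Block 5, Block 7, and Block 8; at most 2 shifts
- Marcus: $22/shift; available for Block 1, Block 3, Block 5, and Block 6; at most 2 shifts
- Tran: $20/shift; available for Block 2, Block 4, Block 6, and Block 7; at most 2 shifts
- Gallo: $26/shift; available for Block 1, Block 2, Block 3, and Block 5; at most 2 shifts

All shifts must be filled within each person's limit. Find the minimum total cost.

$224

Picking the cheapest available pharmacist for each shift independently would cost $208, but that ignores the shift limits.
An optimal schedule: Block 1→Marcus, Block 2→Wu, Block 3→Gallo, Block 4→Tran, Block 5→Gallo, Block 6→Marcus+Wu, Block 7→Tran+Jules, Block 8→Jules.
Total: 22 + 23 + 26 + 20 + 26 + 22 + 23 + 20 + 21 + 21 = $224.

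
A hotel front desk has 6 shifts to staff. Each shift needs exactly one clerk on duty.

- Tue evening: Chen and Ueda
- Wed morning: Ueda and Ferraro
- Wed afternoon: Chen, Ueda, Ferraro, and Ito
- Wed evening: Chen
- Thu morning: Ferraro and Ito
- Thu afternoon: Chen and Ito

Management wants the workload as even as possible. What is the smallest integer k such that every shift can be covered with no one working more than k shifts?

With 4 clerks and 6 worker-slots to fill, someone must work at least ⌈6/4⌉ = 2 shifts, so k ≥ 2.
k = 2 works: Tue evening→Chen, Wed morning→Ueda, Wed afternoon→Ueda, Wed evening→Chen, Thu morning→Ferraro, Thu afternoon→Ito.
Loads: Chen 2, Ueda 2, Ferraro 1, Ito 1 — all ≤ 2.

2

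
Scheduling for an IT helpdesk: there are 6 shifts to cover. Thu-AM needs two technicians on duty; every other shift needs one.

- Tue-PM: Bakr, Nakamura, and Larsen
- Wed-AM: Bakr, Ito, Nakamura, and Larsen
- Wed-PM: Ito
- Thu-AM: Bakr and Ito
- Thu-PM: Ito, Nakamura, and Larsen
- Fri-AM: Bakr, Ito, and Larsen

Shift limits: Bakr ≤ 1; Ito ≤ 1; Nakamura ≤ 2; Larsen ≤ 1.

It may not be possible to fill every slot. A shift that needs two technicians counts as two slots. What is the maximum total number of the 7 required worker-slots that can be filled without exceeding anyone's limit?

Total capacity across all technicians is 1+1+2+1 = 5, and 7 slots are needed, so at most 5 can be filled.
An assignment achieving 5: Tue-PM→Nakamura, Wed-PM→Ito, Thu-AM→Bakr, Thu-PM→Nakamura, Fri-AM→Larsen.
Loads: Bakr 1/1, Ito 1/1, Nakamura 2/2, Larsen 1/1.

5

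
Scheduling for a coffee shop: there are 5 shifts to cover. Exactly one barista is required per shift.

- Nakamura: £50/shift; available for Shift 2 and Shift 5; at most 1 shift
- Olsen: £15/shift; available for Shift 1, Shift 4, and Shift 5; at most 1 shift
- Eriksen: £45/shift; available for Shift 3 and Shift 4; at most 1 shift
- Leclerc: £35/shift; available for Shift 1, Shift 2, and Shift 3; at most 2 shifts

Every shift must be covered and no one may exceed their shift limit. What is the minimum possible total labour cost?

£180

Picking the cheapest available barista for each shift independently would cost £115, but that ignores the shift limits.
An optimal schedule: Shift 1→Olsen, Shift 2→Leclerc, Shift 3→Leclerc, Shift 4→Eriksen, Shift 5→Nakamura.
Total: 15 + 35 + 35 + 45 + 50 = £180.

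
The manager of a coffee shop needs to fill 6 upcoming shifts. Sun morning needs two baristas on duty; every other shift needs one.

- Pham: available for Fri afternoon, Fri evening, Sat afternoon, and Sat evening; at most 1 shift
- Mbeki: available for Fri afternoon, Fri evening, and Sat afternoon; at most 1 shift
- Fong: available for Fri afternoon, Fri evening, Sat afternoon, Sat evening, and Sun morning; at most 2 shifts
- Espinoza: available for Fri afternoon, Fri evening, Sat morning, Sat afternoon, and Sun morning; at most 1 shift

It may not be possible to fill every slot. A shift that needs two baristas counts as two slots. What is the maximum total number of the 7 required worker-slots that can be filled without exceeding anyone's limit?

5

Total capacity across all baristas is 1+1+2+1 = 5, and 7 slots are needed, so at most 5 can be filled.
An assignment achieving 5: Fri afternoon→Mbeki, Fri evening→Fong, Sat morning→Espinoza, Sat evening→Pham, Sun morning→Fong.
Loads: Pham 1/1, Mbeki 1/1, Fong 2/2, Espinoza 1/1.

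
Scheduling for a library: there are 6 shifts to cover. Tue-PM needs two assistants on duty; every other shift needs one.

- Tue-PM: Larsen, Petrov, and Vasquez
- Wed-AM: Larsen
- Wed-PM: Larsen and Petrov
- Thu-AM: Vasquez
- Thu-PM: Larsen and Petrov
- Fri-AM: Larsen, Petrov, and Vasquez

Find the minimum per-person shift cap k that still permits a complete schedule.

3

With 3 assistants and 7 worker-slots to fill, someone must work at least ⌈7/3⌉ = 3 shifts, so k ≥ 3.
k = 3 works: Tue-PM→Petrov+Vasquez, Wed-AM→Larsen, Wed-PM→Larsen, Thu-AM→Vasquez, Thu-PM→Larsen, Fri-AM→Petrov.
Loads: Larsen 3, Petrov 2, Vasquez 2 — all ≤ 3.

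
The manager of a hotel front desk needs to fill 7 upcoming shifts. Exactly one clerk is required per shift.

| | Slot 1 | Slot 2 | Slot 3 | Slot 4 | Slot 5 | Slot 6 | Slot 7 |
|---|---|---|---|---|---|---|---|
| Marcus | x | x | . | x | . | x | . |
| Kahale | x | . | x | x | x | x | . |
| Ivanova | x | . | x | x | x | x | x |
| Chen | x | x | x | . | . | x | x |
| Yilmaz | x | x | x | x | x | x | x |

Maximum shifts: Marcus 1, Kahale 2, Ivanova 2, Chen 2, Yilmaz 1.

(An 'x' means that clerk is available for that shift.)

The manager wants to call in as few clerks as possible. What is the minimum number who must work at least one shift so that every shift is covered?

4

7 slots to fill and no one can take more than 2, so at least ⌈7/2⌉ = 4 clerks are needed.
Marcus, Kahale, Ivanova, and Chen alone can cover everything: Slot 1→Chen, Slot 2→Marcus, Slot 3→Kahale, Slot 4→Ivanova, Slot 5→Kahale, Slot 6→Chen, Slot 7→Ivanova.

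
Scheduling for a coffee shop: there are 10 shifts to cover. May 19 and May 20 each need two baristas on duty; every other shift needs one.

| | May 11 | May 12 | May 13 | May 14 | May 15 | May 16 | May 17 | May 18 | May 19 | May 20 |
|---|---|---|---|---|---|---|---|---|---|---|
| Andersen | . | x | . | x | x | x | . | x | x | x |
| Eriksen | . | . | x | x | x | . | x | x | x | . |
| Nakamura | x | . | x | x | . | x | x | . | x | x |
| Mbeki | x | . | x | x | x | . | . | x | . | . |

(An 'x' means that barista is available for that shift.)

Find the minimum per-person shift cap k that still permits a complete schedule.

3

With 4 baristas and 12 worker-slots to fill, someone must work at least ⌈12/4⌉ = 3 shifts, so k ≥ 3.
k = 3 works: May 11→Nakamura, May 12→Andersen, May 13→Eriksen, May 14→Mbeki, May 15→Mbeki, May 16→Andersen, May 17→Eriksen, May 18→Mbeki, May 19→Eriksen+Nakamura, May 20→Andersen+Nakamura.
Loads: Andersen 3, Eriksen 3, Nakamura 3, Mbeki 3 — all ≤ 3.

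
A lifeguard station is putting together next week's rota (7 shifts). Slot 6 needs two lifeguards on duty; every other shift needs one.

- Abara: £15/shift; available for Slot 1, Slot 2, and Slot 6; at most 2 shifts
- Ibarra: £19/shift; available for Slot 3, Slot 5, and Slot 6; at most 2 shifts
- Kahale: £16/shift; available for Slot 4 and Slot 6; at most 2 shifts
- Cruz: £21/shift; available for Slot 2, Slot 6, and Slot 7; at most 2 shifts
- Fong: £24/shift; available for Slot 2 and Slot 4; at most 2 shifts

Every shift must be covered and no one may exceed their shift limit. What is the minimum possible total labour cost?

Slot 1 can only be covered by Abara, so that assignment is forced.
Slot 3 can only be covered by Ibarra, so that assignment is forced.
Slot 5 can only be covered by Ibarra, so that assignment is forced.
Picking the cheapest available lifeguard for each shift independently would cost £136, but that ignores the shift limits.
An optimal schedule: Slot 1→Abara, Slot 2→Abara, Slot 3→Ibarra, Slot 4→Kahale, Slot 5→Ibarra, Slot 6→Kahale+Cruz, Slot 7→Cruz.
Total: 15 + 15 + 19 + 16 + 19 + 16 + 21 + 21 = £142.

£142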